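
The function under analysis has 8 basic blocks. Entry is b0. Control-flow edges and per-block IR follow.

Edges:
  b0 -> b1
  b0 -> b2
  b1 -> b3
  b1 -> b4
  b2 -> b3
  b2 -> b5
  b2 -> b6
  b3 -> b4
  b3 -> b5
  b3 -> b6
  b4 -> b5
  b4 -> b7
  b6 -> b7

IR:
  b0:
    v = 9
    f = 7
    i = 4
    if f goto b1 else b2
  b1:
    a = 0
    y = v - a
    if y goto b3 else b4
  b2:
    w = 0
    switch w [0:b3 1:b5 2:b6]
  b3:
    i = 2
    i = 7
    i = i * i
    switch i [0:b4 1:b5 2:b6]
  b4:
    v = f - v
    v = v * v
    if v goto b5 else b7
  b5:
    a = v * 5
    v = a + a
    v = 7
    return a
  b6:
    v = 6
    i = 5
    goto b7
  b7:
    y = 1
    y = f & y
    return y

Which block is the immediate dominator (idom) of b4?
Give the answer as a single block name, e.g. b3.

idom tree: b1←b0 b2←b0 b3←b0 b4←b0 b5←b0 b6←b0 b7←b0
Join-block Dom:
  b3: preds {b1,b2}: {b0,b1} ∩ {b0,b2} = {b0}; idom=b0
  b4: preds {b1,b3}: {b0,b1} ∩ {b0,b3} = {b0}; idom=b0
  b5: preds {b2,b3,b4}: {b0,b2} ∩ {b0,b3} ∩ {b0,b4} = {b0}; idom=b0
  b6: preds {b2,b3}: {b0,b2} ∩ {b0,b3} = {b0}; idom=b0
  b7: preds {b4,b6}: {b0,b4} ∩ {b0,b6} = {b0}; idom=b0

idom(b4) = b0

Answer: b0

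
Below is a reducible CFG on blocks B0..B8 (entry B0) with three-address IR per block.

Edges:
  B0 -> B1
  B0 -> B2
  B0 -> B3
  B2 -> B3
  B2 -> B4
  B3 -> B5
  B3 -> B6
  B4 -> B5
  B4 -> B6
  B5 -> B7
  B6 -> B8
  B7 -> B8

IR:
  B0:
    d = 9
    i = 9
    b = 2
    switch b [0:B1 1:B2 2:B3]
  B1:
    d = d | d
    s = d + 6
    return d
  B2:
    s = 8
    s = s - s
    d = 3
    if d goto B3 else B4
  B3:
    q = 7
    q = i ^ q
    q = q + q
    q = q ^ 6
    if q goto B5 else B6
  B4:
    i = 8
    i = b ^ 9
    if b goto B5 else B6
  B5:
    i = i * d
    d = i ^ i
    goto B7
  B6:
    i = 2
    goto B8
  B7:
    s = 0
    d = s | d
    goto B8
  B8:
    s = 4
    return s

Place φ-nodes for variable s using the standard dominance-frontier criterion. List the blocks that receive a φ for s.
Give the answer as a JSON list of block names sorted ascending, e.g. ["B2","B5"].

Answer: ["B3", "B5", "B6", "B8"]

Analysis:
idom tree: B1←B0 B2←B0 B3←B0 B4←B2 B5←B0 B6←B0 B7←B5 B8←B0
Dom at joins:
  B3: preds {B0,B2}: {B0} ∩ {B0,B2} = {B0}; idom=B0
  B5: preds {B3,B4}: {B0,B3} ∩ {B0,B2,B4} = {B0}; idom=B0
  B6: preds {B3,B4}: {B0,B3} ∩ {B0,B2,B4} = {B0}; idom=B0
  B8: preds {B6,B7}: {B0,B6} ∩ {B0,B5,B7} = {B0}; idom=B0

Frontier:
  B3←B0: walk · to B0
  B3←B2: walk B2 to B0
  B5←B3: walk B3 to B0
  B5←B4: walk B4→B2 to B0
  B6←B3: walk B3 to B0
  B6←B4: walk B4→B2 to B0
  B8←B6: walk B6 to B0
  B8←B7: walk B7→B5 to B0
  DF(B0)=∅
  DF(B1)=∅
  DF(B2)={B3,B5,B6}
  DF(B3)={B5,B6}
  DF(B4)={B5,B6}
  DF(B5)={B8}
  DF(B6)={B8}
  DF(B7)={B8}
  DF(B8)=∅

φ for s: defs {B1,B2,B7,B8}
  DF⁺ = {B3,B5,B6,B8}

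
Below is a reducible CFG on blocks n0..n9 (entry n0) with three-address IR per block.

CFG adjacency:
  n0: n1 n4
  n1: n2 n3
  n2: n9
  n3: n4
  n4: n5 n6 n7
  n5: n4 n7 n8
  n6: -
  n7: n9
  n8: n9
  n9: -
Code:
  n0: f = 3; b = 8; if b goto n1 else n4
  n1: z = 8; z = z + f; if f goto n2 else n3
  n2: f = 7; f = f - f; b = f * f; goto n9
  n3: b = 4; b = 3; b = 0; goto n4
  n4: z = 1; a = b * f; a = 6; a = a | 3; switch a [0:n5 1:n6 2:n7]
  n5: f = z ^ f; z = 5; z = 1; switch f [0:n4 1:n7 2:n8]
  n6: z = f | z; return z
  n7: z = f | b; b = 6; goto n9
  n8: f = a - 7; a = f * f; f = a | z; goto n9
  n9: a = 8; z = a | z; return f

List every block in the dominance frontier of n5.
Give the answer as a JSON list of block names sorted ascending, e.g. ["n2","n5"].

Answer: ["n4", "n7", "n9"]

Analysis:
idom tree: n1←n0 n2←n1 n3←n1 n4←n0 n5←n4 n6←n4 n7←n4 n8←n5 n9←n0
Dom∩ at merges:
  n4: preds {n0,n3,n5}: {n0} ∩ {n0,n1,n3} ∩ {n0,n4,n5} = {n0}; idom=n0
  n7: preds {n4,n5}: {n0,n4} ∩ {n0,n4,n5} = {n0,n4}; idom=n4
  n9: preds {n2,n7,n8}: {n0,n1,n2} ∩ {n0,n4,n7} ∩ {n0,n4,n5,n8} = {n0}; idom=n0

DF derivation:
  join n4 pred n0: · stop@n0
  join n4 pred n3: n3→n1 stop@n0
  join n4 pred n5: n5→n4 stop@n0
  join n7 pred n4: · stop@n4
  join n7 pred n5: n5 stop@n4
  join n9 pred n2: n2→n1 stop@n0
  join n9 pred n7: n7→n4 stop@n0
  join n9 pred n8: n8→n5→n4 stop@n0
  DF(n0)=∅
  DF(n1)={n4,n9}
  DF(n2)={n9}
  DF(n3)={n4}
  DF(n4)={n4,n9}
  DF(n5)={n4,n7,n9}
  DF(n6)=∅
  DF(n7)={n9}
  DF(n8)={n9}
  DF(n9)=∅

DF(n5) = ["n4", "n7", "n9"]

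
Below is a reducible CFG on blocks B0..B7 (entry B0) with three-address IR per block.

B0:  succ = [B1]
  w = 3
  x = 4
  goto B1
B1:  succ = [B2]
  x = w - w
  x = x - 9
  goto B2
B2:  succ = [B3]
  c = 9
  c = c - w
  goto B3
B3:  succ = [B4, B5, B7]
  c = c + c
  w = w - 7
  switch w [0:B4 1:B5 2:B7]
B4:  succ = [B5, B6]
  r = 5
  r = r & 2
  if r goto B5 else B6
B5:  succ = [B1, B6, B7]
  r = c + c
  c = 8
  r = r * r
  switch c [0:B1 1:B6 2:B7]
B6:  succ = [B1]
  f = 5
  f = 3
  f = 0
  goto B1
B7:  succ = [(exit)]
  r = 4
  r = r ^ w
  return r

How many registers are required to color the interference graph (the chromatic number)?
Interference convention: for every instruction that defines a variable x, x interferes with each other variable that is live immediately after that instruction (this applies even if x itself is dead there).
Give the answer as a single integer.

Block summaries:
  B0: {w,x} / ∅
  B1: {x} / {w}
  B2: {c} / {w}
  B3: {c,w} / {c,w}
  B4: {r} / ∅
  B5: {c,r} / {c}
  B6: {f} / ∅
  B7: {r} / {w}

Liveness:
  B0: in=∅ out={w}
  B1: in={w} out={w}
  B2: in={w} out={c,w}
  B3: in={c,w} out={c,w}
  B4: in={c,w} out={c,w}
  B5: in={c,w} out={w}
  B6: in={w} out={w}
  B7: in={w} out=∅

Interfere edges:
  c — {r,w}
  f — {w}
  r — {c,w}
  w — {c,f,r,x}
  x — {w}

Registers:
  clique {c,r,w} ⇒ need ≥ 3
  3-colouring: c0={w}  c1={c,f,x}  c2={r}
  χ = 3

Answer: 3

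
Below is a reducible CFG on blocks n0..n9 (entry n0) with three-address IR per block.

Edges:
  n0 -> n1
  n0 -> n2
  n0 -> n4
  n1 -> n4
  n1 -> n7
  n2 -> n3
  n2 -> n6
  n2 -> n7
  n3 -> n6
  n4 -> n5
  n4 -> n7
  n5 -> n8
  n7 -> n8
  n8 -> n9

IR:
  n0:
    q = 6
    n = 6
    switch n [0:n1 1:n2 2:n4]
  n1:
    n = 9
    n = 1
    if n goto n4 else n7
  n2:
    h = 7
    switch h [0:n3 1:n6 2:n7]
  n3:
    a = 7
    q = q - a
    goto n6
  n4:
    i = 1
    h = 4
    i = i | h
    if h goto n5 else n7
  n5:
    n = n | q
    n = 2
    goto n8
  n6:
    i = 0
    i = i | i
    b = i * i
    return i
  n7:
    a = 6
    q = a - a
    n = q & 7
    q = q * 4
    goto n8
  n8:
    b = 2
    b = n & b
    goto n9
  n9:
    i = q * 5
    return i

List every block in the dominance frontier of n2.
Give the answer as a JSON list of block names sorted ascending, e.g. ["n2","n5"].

idom tree: n1←n0 n2←n0 n3←n2 n4←n0 n5←n4 n6←n2 n7←n0 n8←n0 n9←n8
Join-block Dom:
  n4: preds {n0,n1}: {n0} ∩ {n0,n1} = {n0}; idom=n0
  n6: preds {n2,n3}: {n0,n2} ∩ {n0,n2,n3} = {n0,n2}; idom=n2
  n7: preds {n1,n2,n4}: {n0,n1} ∩ {n0,n2} ∩ {n0,n4} = {n0}; idom=n0
  n8: preds {n5,n7}: {n0,n4,n5} ∩ {n0,n7} = {n0}; idom=n0

DF derivation:
  join n4 pred n0: · stop@n0
  join n4 pred n1: n1 stop@n0
  join n6 pred n2: · stop@n2
  join n6 pred n3: n3 stop@n2
  join n7 pred n1: n1 stop@n0
  join n7 pred n2: n2 stop@n0
  join n7 pred n4: n4 stop@n0
  join n8 pred n5: n5→n4 stop@n0
  join n8 pred n7: n7 stop@n0
  n0 → ∅
  n1 → {n4,n7}
  n2 → {n7}
  n3 → {n6}
  n4 → {n7,n8}
  n5 → {n8}
  n6 → ∅
  n7 → {n8}
  n8 → ∅
  n9 → ∅

DF(n2) = ["n7"]

Answer: ["n7"]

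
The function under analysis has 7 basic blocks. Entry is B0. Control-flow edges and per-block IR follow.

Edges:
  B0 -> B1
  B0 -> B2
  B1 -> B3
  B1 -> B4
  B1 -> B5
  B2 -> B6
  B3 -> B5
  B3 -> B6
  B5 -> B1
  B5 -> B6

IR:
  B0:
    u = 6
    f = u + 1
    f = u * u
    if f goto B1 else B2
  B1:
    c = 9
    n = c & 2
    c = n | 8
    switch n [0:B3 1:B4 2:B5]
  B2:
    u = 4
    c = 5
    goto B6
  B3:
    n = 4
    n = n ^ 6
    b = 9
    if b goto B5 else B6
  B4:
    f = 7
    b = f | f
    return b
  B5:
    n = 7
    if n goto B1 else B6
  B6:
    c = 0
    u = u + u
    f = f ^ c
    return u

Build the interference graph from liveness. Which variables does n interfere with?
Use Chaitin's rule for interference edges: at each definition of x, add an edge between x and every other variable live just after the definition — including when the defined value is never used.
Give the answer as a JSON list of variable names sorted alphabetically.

def/use:
  B0 def {f,u} use ∅
  B1 def {c,n} use ∅
  B2 def {c,u} use ∅
  B3 def {b,n} use ∅
  B4 def {b,f} use ∅
  B5 def {n} use ∅
  B6 def {c,f,u} use {f,u}

Liveness:
  B0: in=∅ out={f,u}
  B1: in={f,u} out={f,u}
  B2: in={f} out={f,u}
  B3: in={f,u} out={f,u}
  B4: in=∅ out=∅
  B5: in={f,u} out={f,u}
  B6: in={f,u} out=∅

Interference:
  b: {f,u}
  c: {f,n,u}
  f: {b,c,n,u}
  n: {c,f,u}
  u: {b,c,f,n}

N(n) = ["c", "f", "u"]

Answer: ["c", "f", "u"]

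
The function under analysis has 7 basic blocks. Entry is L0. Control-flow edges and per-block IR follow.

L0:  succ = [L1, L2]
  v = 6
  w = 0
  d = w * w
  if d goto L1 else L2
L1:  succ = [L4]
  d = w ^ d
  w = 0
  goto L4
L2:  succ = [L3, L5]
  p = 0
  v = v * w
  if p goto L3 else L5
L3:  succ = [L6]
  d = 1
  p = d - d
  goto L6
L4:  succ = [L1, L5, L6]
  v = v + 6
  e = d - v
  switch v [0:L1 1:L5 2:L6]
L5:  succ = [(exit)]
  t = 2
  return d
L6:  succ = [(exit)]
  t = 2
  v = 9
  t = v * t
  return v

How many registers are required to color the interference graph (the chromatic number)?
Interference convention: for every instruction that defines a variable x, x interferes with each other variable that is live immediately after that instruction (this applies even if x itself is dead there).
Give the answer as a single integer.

Per-block:
  L0: def={d,v,w} ue=∅
  L1: def={d,w} ue={d,w}
  L2: def={p,v} ue={v,w}
  L3: def={d,p} ue=∅
  L4: def={e,v} ue={d,v}
  L5: def={t} ue={d}
  L6: def={t,v} ue=∅

Live sets:
  live L0: ∅→{d,v,w}
  live L1: {d,v,w}→{d,v,w}
  live L2: {d,v,w}→{d}
  live L3: ∅→∅
  live L4: {d,v,w}→{d,v,w}
  live L5: {d}→∅
  live L6: ∅→∅

Interfere edges:
  d — {e,p,t,v,w}
  e — {d,v,w}
  p — {d,v,w}
  t — {d,v}
  v — {d,e,p,t,w}
  w — {d,e,p,v}

Registers:
  lower bound: {d,e,v,w} mutually conflict ⇒ χ ≥ 4
  assign d→c0 e→c3 p→c3 t→c2 v→c1 w→c2 — no edge inside a register ⇒ χ ≤ 4
  χ = 4

Answer: 4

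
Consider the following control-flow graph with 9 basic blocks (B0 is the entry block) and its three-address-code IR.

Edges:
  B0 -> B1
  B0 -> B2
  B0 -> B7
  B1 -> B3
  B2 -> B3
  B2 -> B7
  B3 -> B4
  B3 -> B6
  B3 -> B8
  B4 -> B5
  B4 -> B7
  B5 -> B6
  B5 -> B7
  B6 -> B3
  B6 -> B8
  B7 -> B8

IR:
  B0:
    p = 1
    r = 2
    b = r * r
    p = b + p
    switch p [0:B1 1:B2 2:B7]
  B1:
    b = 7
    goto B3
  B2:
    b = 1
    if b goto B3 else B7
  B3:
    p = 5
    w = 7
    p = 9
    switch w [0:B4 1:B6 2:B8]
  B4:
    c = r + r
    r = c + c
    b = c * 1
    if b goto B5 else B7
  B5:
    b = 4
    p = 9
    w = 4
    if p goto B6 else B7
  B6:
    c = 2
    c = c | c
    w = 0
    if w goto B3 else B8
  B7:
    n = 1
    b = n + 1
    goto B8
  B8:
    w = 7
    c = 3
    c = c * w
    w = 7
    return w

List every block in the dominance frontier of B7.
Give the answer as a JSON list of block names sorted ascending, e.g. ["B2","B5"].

Answer: ["B8"]

Working:
idom tree: B1←B0 B2←B0 B3←B0 B4←B3 B5←B4 B6←B3 B7←B0 B8←B0
Join-block Dom:
  B3: preds {B1,B2,B6}: {B0,B1} ∩ {B0,B2} ∩ {B0,B3,B6} = {B0}; idom=B0
  B6: preds {B3,B5}: {B0,B3} ∩ {B0,B3,B4,B5} = {B0,B3}; idom=B3
  B7: preds {B0,B2,B4,B5}: {B0} ∩ {B0,B2} ∩ {B0,B3,B4} ∩ {B0,B3,B4,B5} = {B0}; idom=B0
  B8: preds {B3,B6,B7}: {B0,B3} ∩ {B0,B3,B6} ∩ {B0,B7} = {B0}; idom=B0

DF derivation:
  B3←B1: walk B1 to B0
  B3←B2: walk B2 to B0
  B3←B6: walk B6→B3 to B0
  B6←B3: walk · to B3
  B6←B5: walk B5→B4 to B3
  B7←B0: walk · to B0
  B7←B2: walk B2 to B0
  B7←B4: walk B4→B3 to B0
  B7←B5: walk B5→B4→B3 to B0
  B8←B3: walk B3 to B0
  B8←B6: walk B6→B3 to B0
  B8←B7: walk B7 to B0
  B0: DF=∅
  B1: DF={B3}
  B2: DF={B3,B7}
  B3: DF={B3,B7,B8}
  B4: DF={B6,B7}
  B5: DF={B6,B7}
  B6: DF={B3,B8}
  B7: DF={B8}
  B8: DF=∅

DF(B7) = ["B8"]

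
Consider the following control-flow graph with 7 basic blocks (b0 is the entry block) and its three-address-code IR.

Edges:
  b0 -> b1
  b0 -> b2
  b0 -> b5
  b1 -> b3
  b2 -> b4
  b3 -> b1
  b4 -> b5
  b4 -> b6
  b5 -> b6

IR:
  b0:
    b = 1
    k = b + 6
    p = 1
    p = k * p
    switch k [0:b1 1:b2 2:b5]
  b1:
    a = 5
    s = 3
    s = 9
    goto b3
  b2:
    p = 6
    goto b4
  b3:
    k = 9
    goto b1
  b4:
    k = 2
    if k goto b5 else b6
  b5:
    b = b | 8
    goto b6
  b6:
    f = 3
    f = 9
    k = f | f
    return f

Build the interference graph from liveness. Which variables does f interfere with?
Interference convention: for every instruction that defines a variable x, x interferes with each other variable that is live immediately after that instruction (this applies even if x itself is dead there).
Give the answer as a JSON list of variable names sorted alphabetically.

Per-block:
  b0: def={b,k,p} ue=∅
  b1: def={a,s} ue=∅
  b2: def={p} ue=∅
  b3: def={k} ue=∅
  b4: def={k} ue=∅
  b5: def={b} ue={b}
  b6: def={f,k} ue=∅

Liveness:
  b0: in=∅ out={b}
  b1: in=∅ out=∅
  b2: in={b} out={b}
  b3: in=∅ out=∅
  b4: in={b} out={b}
  b5: in={b} out=∅
  b6: in=∅ out=∅

Interference:
  a — ∅
  b — {k,p}
  f — {k}
  k — {b,f,p}
  p — {b,k}
  s — ∅

N(f) = ["k"]

Answer: ["k"]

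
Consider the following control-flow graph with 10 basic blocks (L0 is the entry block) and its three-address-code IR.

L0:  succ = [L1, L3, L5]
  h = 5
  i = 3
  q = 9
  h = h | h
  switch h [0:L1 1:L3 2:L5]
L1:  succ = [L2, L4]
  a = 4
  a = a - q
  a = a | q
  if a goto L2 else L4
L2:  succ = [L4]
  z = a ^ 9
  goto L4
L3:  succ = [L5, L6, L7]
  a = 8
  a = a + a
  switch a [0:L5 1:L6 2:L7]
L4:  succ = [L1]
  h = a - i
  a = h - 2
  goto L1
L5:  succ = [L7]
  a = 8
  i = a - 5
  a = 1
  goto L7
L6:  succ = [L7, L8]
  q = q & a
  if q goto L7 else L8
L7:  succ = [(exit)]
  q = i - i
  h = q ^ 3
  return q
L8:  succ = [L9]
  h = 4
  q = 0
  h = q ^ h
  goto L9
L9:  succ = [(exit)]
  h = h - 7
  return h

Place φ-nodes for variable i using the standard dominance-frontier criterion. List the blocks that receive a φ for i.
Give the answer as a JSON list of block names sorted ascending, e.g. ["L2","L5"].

Answer: ["L7"]

Analysis:
idom tree: L1←L0 L2←L1 L3←L0 L4←L1 L5←L0 L6←L3 L7←L0 L8←L6 L9←L8
Join-block Dom:
  L1: preds {L0,L4}: {L0} ∩ {L0,L1,L4} = {L0}; idom=L0
  L4: preds {L1,L2}: {L0,L1} ∩ {L0,L1,L2} = {L0,L1}; idom=L1
  L5: preds {L0,L3}: {L0} ∩ {L0,L3} = {L0}; idom=L0
  L7: preds {L3,L5,L6}: {L0,L3} ∩ {L0,L5} ∩ {L0,L3,L6} = {L0}; idom=L0

DF derivation:
  join L1 pred L0: · stop@L0
  join L1 pred L4: L4→L1 stop@L0
  join L4 pred L1: · stop@L1
  join L4 pred L2: L2 stop@L1
  join L5 pred L0: · stop@L0
  join L5 pred L3: L3 stop@L0
  join L7 pred L3: L3 stop@L0
  join L7 pred L5: L5 stop@L0
  join L7 pred L6: L6→L3 stop@L0
  L0 → ∅
  L1 → {L1}
  L2 → {L4}
  L3 → {L5,L7}
  L4 → {L1}
  L5 → {L7}
  L6 → {L7}
  L7 → ∅
  L8 → ∅
  L9 → ∅

φ for i: defs {L0,L5}
  DF⁺ = {L7}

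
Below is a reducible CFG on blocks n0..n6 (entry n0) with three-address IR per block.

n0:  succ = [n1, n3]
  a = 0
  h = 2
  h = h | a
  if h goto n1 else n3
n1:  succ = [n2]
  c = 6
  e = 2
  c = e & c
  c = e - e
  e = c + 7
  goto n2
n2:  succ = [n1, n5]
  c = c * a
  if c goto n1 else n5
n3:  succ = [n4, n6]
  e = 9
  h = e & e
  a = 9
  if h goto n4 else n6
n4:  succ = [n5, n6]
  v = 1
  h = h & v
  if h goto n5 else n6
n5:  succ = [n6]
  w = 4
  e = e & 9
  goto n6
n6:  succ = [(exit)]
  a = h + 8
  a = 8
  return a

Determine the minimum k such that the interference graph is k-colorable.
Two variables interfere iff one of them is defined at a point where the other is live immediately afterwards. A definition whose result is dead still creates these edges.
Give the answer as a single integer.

Block summaries:
  n0: {a,h} / ∅
  n1: {c,e} / ∅
  n2: {c} / {a,c}
  n3: {a,e,h} / ∅
  n4: {h,v} / {h}
  n5: {e,w} / {e}
  n6: {a} / {h}

Backward fixpoint:
  n0: in=∅ out={a,h}
  n1: in={a,h} out={a,c,e,h}
  n2: in={a,c,e,h} out={a,e,h}
  n3: in=∅ out={e,h}
  n4: in={e,h} out={e,h}
  n5: in={e,h} out={h}
  n6: in={h} out=∅

Interfere edges:
  a: {c,e,h}
  c: {a,e,h}
  e: {a,c,h,v,w}
  h: {a,c,e,v,w}
  v: {e,h}
  w: {e,h}

Colouring:
  lower bound: {a,c,e,h} mutually conflict ⇒ χ ≥ 4
  4-colouring: R0={e}  R1={h}  R2={a,v,w}  R3={c}
  χ = 4

Answer: 4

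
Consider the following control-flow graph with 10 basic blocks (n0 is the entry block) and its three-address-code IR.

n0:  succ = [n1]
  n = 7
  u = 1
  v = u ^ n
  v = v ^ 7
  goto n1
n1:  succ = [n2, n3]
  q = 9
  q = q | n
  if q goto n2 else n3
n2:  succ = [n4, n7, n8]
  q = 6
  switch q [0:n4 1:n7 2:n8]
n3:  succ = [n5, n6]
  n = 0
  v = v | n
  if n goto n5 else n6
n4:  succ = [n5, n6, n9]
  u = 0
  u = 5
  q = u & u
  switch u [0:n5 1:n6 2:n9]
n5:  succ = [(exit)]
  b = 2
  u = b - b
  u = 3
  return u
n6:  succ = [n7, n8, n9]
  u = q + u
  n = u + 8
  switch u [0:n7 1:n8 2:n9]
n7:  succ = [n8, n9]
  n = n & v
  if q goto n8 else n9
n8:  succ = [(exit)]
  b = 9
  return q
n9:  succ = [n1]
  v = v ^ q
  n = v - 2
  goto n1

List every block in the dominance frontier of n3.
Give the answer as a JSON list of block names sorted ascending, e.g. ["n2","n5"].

idom tree: n1←n0 n2←n1 n3←n1 n4←n2 n5←n1 n6←n1 n7←n1 n8←n1 n9←n1
Dom at joins:
  n1: preds {n0,n9}: {n0} ∩ {n0,n1,n9} = {n0}; idom=n0
  n5: preds {n3,n4}: {n0,n1,n3} ∩ {n0,n1,n2,n4} = {n0,n1}; idom=n1
  n6: preds {n3,n4}: {n0,n1,n3} ∩ {n0,n1,n2,n4} = {n0,n1}; idom=n1
  n7: preds {n2,n6}: {n0,n1,n2} ∩ {n0,n1,n6} = {n0,n1}; idom=n1
  n8: preds {n2,n6,n7}: {n0,n1,n2} ∩ {n0,n1,n6} ∩ {n0,n1,n7} = {n0,n1}; idom=n1
  n9: preds {n4,n6,n7}: {n0,n1,n2,n4} ∩ {n0,n1,n6} ∩ {n0,n1,n7} = {n0,n1}; idom=n1

Frontier:
  join n1 pred n0: · stop@n0
  join n1 pred n9: n9→n1 stop@n0
  join n5 pred n3: n3 stop@n1
  join n5 pred n4: n4→n2 stop@n1
  join n6 pred n3: n3 stop@n1
  join n6 pred n4: n4→n2 stop@n1
  join n7 pred n2: n2 stop@n1
  join n7 pred n6: n6 stop@n1
  join n8 pred n2: n2 stop@n1
  join n8 pred n6: n6 stop@n1
  join n8 pred n7: n7 stop@n1
  join n9 pred n4: n4→n2 stop@n1
  join n9 pred n6: n6 stop@n1
  join n9 pred n7: n7 stop@n1
  n0: DF=∅
  n1: DF={n1}
  n2: DF={n5,n6,n7,n8,n9}
  n3: DF={n5,n6}
  n4: DF={n5,n6,n9}
  n5: DF=∅
  n6: DF={n7,n8,n9}
  n7: DF={n8,n9}
  n8: DF=∅
  n9: DF={n1}

DF(n3) = ["n5", "n6"]

Answer: ["n5", "n6"]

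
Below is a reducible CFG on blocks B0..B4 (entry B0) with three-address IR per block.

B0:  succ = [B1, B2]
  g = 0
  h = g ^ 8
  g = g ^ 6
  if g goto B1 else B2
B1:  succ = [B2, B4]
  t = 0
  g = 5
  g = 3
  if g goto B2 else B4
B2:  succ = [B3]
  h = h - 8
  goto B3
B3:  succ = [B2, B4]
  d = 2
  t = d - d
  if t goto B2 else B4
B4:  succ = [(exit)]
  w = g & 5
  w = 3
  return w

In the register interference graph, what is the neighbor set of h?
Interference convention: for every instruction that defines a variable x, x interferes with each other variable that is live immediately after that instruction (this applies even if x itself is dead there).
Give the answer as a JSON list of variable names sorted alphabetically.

Per-block:
  B0: {g,h} / ∅
  B1: {g,t} / ∅
  B2: {h} / {h}
  B3: {d,t} / ∅
  B4: {w} / {g}

Live sets:
  live B0: ∅→{g,h}
  live B1: {h}→{g,h}
  live B2: {g,h}→{g,h}
  live B3: {g,h}→{g,h}
  live B4: {g}→∅

Conflict graph:
  d↔{g,h}
  g↔{d,h,t}
  h↔{d,g,t}
  t↔{g,h}
  w↔∅

N(h) = ["d", "g", "t"]

Answer: ["d", "g", "t"]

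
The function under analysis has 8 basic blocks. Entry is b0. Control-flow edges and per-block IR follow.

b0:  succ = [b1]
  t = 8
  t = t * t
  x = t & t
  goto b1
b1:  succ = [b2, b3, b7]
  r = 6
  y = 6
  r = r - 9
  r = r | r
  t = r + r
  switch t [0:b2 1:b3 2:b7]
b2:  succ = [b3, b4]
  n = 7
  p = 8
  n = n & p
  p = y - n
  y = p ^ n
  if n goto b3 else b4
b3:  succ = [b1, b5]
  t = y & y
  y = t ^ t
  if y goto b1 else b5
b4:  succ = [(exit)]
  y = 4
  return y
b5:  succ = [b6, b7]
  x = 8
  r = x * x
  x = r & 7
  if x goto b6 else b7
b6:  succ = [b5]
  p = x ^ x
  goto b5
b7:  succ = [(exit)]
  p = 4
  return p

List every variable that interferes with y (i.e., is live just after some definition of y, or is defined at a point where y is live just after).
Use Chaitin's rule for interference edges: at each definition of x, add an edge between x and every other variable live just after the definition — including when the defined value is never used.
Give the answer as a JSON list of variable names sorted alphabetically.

Answer: ["n", "p", "r", "t"]

Derivation:
Block summaries:
  b0: def={t,x} ue=∅
  b1: def={r,t,y} ue=∅
  b2: def={n,p,y} ue={y}
  b3: def={t,y} ue={y}
  b4: def={y} ue=∅
  b5: def={r,x} ue=∅
  b6: def={p} ue={x}
  b7: def={p} ue=∅

Live sets:
  b0 li=∅ lo=∅
  b1 li=∅ lo={y}
  b2 li={y} lo={y}
  b3 li={y} lo=∅
  b4 li=∅ lo=∅
  b5 li=∅ lo={x}
  b6 li={x} lo=∅
  b7 li=∅ lo=∅

Conflict graph:
  n: {p,y}
  p: {n,y}
  r: {y}
  t: {y}
  x: ∅
  y: {n,p,r,t}

N(y) = ["n", "p", "r", "t"]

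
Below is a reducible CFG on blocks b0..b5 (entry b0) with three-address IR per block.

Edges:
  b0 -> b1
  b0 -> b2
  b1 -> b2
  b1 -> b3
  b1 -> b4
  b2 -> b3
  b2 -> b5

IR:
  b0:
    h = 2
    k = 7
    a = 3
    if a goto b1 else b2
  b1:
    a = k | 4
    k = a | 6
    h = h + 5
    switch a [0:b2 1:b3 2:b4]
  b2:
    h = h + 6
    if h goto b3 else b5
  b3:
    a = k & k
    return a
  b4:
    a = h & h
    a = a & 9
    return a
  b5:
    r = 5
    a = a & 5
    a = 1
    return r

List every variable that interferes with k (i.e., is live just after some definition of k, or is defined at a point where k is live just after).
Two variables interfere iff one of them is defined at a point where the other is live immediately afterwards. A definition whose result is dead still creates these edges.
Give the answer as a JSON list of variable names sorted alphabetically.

Block summaries:
  b0: {a,h,k} / ∅
  b1: {a,h,k} / {h,k}
  b2: {h} / {h}
  b3: {a} / {k}
  b4: {a} / {h}
  b5: {a,r} / {a}

Liveness:
  b0: in=∅ out={a,h,k}
  b1: in={h,k} out={a,h,k}
  b2: in={a,h,k} out={a,k}
  b3: in={k} out=∅
  b4: in={h} out=∅
  b5: in={a} out=∅

Interfere edges:
  a: {h,k,r}
  h: {a,k}
  k: {a,h}
  r: {a}

N(k) = ["a", "h"]

Answer: ["a", "h"]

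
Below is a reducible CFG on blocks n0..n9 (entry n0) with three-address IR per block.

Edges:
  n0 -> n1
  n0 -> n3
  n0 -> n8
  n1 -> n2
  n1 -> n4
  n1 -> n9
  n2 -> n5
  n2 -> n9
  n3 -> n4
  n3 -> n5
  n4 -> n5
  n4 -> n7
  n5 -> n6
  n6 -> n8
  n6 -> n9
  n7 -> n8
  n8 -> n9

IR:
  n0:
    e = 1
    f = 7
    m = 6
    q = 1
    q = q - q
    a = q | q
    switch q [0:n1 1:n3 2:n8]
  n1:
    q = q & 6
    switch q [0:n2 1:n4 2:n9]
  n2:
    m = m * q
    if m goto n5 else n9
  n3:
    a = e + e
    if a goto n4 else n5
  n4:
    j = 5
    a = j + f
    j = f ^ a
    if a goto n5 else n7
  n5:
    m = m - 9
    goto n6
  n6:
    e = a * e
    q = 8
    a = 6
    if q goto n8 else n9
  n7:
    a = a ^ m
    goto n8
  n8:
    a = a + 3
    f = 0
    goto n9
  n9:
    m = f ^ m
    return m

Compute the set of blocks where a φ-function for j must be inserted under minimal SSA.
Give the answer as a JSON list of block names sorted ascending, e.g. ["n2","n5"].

idom tree: n1←n0 n2←n1 n3←n0 n4←n0 n5←n0 n6←n5 n7←n4 n8←n0 n9←n0
Dom at joins:
  n4: preds {n1,n3}: {n0,n1} ∩ {n0,n3} = {n0}; idom=n0
  n5: preds {n2,n3,n4}: {n0,n1,n2} ∩ {n0,n3} ∩ {n0,n4} = {n0}; idom=n0
  n8: preds {n0,n6,n7}: {n0} ∩ {n0,n5,n6} ∩ {n0,n4,n7} = {n0}; idom=n0
  n9: preds {n1,n2,n6,n8}: {n0,n1} ∩ {n0,n1,n2} ∩ {n0,n5,n6} ∩ {n0,n8} = {n0}; idom=n0

DF derivation:
  n4←n1: walk n1 to n0
  n4←n3: walk n3 to n0
  n5←n2: walk n2→n1 to n0
  n5←n3: walk n3 to n0
  n5←n4: walk n4 to n0
  n8←n0: walk · to n0
  n8←n6: walk n6→n5 to n0
  n8←n7: walk n7→n4 to n0
  n9←n1: walk n1 to n0
  n9←n2: walk n2→n1 to n0
  n9←n6: walk n6→n5 to n0
  n9←n8: walk n8 to n0
  n0: DF=∅
  n1: DF={n4,n5,n9}
  n2: DF={n5,n9}
  n3: DF={n4,n5}
  n4: DF={n5,n8}
  n5: DF={n8,n9}
  n6: DF={n8,n9}
  n7: DF={n8}
  n8: DF={n9}
  n9: DF=∅

φ for j: defs {n4}
  DF⁺ = {n5,n8,n9}

Answer: ["n5", "n8", "n9"]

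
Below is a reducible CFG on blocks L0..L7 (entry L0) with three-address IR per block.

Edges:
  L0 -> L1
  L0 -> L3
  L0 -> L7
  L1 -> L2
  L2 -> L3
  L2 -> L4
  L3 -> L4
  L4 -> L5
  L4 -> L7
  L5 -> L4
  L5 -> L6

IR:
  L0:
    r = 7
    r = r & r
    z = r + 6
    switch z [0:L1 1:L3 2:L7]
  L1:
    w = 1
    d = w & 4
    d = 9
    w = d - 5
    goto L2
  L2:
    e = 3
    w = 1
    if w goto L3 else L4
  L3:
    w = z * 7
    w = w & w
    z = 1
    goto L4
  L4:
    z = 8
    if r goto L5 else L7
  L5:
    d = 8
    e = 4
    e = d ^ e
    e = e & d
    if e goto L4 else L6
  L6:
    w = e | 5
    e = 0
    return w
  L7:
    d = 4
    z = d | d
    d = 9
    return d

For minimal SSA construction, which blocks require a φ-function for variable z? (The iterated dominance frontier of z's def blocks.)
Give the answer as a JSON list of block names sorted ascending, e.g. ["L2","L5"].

Answer: ["L4", "L7"]

Derivation:
idom tree: L1←L0 L2←L1 L3←L0 L4←L0 L5←L4 L6←L5 L7←L0
Dom at joins:
  L3: preds {L0,L2}: {L0} ∩ {L0,L1,L2} = {L0}; idom=L0
  L4: preds {L2,L3,L5}: {L0,L1,L2} ∩ {L0,L3} ∩ {L0,L4,L5} = {L0}; idom=L0
  L7: preds {L0,L4}: {L0} ∩ {L0,L4} = {L0}; idom=L0

DF derivation:
  join L3 pred L0: · stop@L0
  join L3 pred L2: L2→L1 stop@L0
  join L4 pred L2: L2→L1 stop@L0
  join L4 pred L3: L3 stop@L0
  join L4 pred L5: L5→L4 stop@L0
  join L7 pred L0: · stop@L0
  join L7 pred L4: L4 stop@L0
  L0: DF=∅
  L1: DF={L3,L4}
  L2: DF={L3,L4}
  L3: DF={L4}
  L4: DF={L4,L7}
  L5: DF={L4}
  L6: DF=∅
  L7: DF=∅

φ for z: defs {L0,L3,L4,L7}
  DF⁺ = {L4,L7}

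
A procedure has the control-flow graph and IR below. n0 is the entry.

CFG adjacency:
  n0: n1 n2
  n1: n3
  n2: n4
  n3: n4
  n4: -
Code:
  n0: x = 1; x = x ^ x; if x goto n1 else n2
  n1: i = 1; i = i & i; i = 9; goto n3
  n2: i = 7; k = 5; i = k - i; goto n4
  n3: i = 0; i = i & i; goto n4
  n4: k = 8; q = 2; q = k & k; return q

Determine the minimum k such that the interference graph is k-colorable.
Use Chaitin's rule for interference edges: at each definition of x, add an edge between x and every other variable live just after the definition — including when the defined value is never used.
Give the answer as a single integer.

Answer: 2

Working:
Per-block:
  n0: {x} / ∅
  n1: {i} / ∅
  n2: {i,k} / ∅
  n3: {i} / ∅
  n4: {k,q} / ∅

Backward fixpoint:
  n0 li=∅ lo=∅
  n1 li=∅ lo=∅
  n2 li=∅ lo=∅
  n3 li=∅ lo=∅
  n4 li=∅ lo=∅

Interference:
  i↔{k}
  k↔{i,q}
  q↔{k}
  x↔∅

Colouring:
  {i,k} pairwise interfere (2-clique) ⇒ χ ≥ 2
  assign i→R1 k→R0 q→R1 x→R0 — no edge inside a register ⇒ χ ≤ 2
  χ = 2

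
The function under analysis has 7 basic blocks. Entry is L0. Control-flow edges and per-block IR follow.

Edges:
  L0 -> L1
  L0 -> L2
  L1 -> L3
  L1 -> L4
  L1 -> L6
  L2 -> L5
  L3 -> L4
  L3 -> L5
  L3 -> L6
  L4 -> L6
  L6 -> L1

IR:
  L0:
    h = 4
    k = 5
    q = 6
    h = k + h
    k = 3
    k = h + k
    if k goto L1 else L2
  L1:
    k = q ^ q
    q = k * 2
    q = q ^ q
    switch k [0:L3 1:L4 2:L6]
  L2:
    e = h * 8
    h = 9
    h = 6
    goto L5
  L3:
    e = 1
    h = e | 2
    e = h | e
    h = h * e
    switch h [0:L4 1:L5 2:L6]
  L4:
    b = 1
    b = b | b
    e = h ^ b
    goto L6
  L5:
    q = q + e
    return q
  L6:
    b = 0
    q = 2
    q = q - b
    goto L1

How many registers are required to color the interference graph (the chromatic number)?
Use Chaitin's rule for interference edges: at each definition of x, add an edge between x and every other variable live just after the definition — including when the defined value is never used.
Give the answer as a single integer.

def/use:
  L0: def={h,k,q} ue=∅
  L1: def={k,q} ue={q}
  L2: def={e,h} ue={h}
  L3: def={e,h} ue=∅
  L4: def={b,e} ue={h}
  L5: def={q} ue={e,q}
  L6: def={b,q} ue=∅

Liveness:
  L0 li=∅ lo={h,q}
  L1 li={h,q} lo={h,q}
  L2 li={h,q} lo={e,q}
  L3 li={q} lo={e,h,q}
  L4 li={h} lo={h}
  L5 li={e,q} lo=∅
  L6 li={h} lo={h,q}

Interfere edges:
  b: {h,q}
  e: {h,q}
  h: {b,e,k,q}
  k: {h,q}
  q: {b,e,h,k}

Colouring:
  lower bound: {b,h,q} mutually conflict ⇒ χ ≥ 3
  3-colouring: c0={h}  c1={q}  c2={b,e,k}
  χ = 3

Answer: 3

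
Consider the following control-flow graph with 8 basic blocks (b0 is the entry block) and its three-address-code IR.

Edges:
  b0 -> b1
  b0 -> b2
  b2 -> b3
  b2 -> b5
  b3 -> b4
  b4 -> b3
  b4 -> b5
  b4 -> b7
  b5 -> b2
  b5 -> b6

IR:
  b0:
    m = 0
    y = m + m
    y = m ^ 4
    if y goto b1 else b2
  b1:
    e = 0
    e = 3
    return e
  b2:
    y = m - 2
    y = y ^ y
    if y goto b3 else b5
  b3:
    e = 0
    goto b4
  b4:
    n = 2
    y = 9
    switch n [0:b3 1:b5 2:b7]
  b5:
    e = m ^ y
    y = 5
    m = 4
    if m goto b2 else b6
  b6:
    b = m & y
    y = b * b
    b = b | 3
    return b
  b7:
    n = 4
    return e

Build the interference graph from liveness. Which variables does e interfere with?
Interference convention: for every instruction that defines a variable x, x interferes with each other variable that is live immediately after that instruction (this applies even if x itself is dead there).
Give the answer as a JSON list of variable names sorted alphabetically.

Per-block:
  b0: def={m,y} ue=∅
  b1: def={e} ue=∅
  b2: def={y} ue={m}
  b3: def={e} ue=∅
  b4: def={n,y} ue=∅
  b5: def={e,m,y} ue={m,y}
  b6: def={b,y} ue={m,y}
  b7: def={n} ue={e}

Backward fixpoint:
  b0 li=∅ lo={m}
  b1 li=∅ lo=∅
  b2 li={m} lo={m,y}
  b3 li={m} lo={e,m}
  b4 li={e,m} lo={e,m,y}
  b5 li={m,y} lo={m,y}
  b6 li={m,y} lo=∅
  b7 li={e} lo=∅

Interfere edges:
  b↔{y}
  e↔{m,n,y}
  m↔{e,n,y}
  n↔{e,m,y}
  y↔{b,e,m,n}

N(e) = ["m", "n", "y"]

Answer: ["m", "n", "y"]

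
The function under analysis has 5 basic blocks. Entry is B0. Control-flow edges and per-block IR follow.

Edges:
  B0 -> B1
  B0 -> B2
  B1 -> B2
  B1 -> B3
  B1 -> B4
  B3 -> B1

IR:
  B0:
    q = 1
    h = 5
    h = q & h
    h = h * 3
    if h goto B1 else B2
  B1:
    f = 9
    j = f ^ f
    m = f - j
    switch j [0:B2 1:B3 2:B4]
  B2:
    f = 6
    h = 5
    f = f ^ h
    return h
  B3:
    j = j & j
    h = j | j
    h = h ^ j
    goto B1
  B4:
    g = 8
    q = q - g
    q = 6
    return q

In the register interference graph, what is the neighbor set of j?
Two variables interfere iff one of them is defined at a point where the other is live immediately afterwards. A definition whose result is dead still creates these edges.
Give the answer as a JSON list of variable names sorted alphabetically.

Answer: ["f", "h", "m", "q"]

Working:
Per-block:
  B0 def {h,q} use ∅
  B1 def {f,j,m} use ∅
  B2 def {f,h} use ∅
  B3 def {h,j} use {j}
  B4 def {g,q} use {q}

Live sets:
  B0 li=∅ lo={q}
  B1 li={q} lo={j,q}
  B2 li=∅ lo=∅
  B3 li={j,q} lo={q}
  B4 li={q} lo=∅

Conflict graph:
  f — {h,j,q}
  g — {q}
  h — {f,j,q}
  j — {f,h,m,q}
  m — {j,q}
  q — {f,g,h,j,m}

N(j) = ["f", "h", "m", "q"]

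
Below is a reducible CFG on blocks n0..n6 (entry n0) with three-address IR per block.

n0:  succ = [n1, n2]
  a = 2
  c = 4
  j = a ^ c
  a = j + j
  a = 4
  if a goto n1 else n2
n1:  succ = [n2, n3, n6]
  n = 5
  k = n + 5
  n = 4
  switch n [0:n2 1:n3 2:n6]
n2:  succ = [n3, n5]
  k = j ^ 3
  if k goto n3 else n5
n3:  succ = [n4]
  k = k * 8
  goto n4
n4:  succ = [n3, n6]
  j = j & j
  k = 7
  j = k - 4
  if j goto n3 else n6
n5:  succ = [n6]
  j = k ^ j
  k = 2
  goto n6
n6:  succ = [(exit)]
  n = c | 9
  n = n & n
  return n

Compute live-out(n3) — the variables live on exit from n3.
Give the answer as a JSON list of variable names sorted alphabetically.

Block summaries:
  n0: def={a,c,j} ue=∅
  n1: def={k,n} ue=∅
  n2: def={k} ue={j}
  n3: def={k} ue={k}
  n4: def={j,k} ue={j}
  n5: def={j,k} ue={j,k}
  n6: def={n} ue={c}

Live sets:
  n0: in=∅ out={c,j}
  n1: in={c,j} out={c,j,k}
  n2: in={c,j} out={c,j,k}
  n3: in={c,j,k} out={c,j}
  n4: in={c,j} out={c,j,k}
  n5: in={c,j,k} out={c}
  n6: in={c} out=∅

live-out(n3) = ["c", "j"]

Answer: ["c", "j"]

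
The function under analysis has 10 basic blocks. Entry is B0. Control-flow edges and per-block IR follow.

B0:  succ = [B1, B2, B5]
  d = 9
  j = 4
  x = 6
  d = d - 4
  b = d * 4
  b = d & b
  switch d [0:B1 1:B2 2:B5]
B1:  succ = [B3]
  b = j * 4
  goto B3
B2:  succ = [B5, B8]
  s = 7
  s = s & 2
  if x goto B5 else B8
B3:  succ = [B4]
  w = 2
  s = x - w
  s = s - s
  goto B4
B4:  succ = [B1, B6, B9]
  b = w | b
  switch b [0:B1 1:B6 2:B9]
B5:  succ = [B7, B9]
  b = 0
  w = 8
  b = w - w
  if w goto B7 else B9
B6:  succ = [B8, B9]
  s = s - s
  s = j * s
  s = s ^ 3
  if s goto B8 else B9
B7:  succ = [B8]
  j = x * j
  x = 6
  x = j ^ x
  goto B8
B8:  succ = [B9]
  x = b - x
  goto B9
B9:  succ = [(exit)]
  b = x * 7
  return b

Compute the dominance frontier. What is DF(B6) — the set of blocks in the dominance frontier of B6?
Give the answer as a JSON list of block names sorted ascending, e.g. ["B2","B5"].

Answer: ["B8", "B9"]

Working:
idom tree: B1←B0 B2←B0 B3←B1 B4←B3 B5←B0 B6←B4 B7←B5 B8←B0 B9←B0
Dom at joins:
  B1: preds {B0,B4}: {B0} ∩ {B0,B1,B3,B4} = {B0}; idom=B0
  B5: preds {B0,B2}: {B0} ∩ {B0,B2} = {B0}; idom=B0
  B8: preds {B2,B6,B7}: {B0,B2} ∩ {B0,B1,B3,B4,B6} ∩ {B0,B5,B7} = {B0}; idom=B0
  B9: preds {B4,B5,B6,B8}: {B0,B1,B3,B4} ∩ {B0,B5} ∩ {B0,B1,B3,B4,B6} ∩ {B0,B8} = {B0}; idom=B0

DF derivation:
  join B1 pred B0: · stop@B0
  join B1 pred B4: B4→B3→B1 stop@B0
  join B5 pred B0: · stop@B0
  join B5 pred B2: B2 stop@B0
  join B8 pred B2: B2 stop@B0
  join B8 pred B6: B6→B4→B3→B1 stop@B0
  join B8 pred B7: B7→B5 stop@B0
  join B9 pred B4: B4→B3→B1 stop@B0
  join B9 pred B5: B5 stop@B0
  join B9 pred B6: B6→B4→B3→B1 stop@B0
  join B9 pred B8: B8 stop@B0
  B0 → ∅
  B1 → {B1,B8,B9}
  B2 → {B5,B8}
  B3 → {B1,B8,B9}
  B4 → {B1,B8,B9}
  B5 → {B8,B9}
  B6 → {B8,B9}
  B7 → {B8}
  B8 → {B9}
  B9 → ∅

DF(B6) = ["B8", "B9"]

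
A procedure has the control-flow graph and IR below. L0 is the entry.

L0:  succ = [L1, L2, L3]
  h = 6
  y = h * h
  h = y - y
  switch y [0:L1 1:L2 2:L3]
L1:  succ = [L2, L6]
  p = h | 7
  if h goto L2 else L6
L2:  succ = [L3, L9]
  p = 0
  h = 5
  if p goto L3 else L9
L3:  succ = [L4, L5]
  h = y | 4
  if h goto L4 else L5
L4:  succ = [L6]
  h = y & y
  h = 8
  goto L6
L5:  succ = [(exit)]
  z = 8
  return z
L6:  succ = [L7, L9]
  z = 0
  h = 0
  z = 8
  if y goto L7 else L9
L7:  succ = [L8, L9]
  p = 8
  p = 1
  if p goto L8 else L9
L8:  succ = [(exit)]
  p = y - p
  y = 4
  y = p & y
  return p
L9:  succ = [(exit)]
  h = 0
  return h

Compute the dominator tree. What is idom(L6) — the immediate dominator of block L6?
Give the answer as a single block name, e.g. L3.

idom tree: L1←L0 L2←L0 L3←L0 L4←L3 L5←L3 L6←L0 L7←L6 L8←L7 L9←L0
Dom at joins:
  L2: preds {L0,L1}: {L0} ∩ {L0,L1} = {L0}; idom=L0
  L3: preds {L0,L2}: {L0} ∩ {L0,L2} = {L0}; idom=L0
  L6: preds {L1,L4}: {L0,L1} ∩ {L0,L3,L4} = {L0}; idom=L0
  L9: preds {L2,L6,L7}: {L0,L2} ∩ {L0,L6} ∩ {L0,L6,L7} = {L0}; idom=L0

idom(L6) = L0

Answer: L0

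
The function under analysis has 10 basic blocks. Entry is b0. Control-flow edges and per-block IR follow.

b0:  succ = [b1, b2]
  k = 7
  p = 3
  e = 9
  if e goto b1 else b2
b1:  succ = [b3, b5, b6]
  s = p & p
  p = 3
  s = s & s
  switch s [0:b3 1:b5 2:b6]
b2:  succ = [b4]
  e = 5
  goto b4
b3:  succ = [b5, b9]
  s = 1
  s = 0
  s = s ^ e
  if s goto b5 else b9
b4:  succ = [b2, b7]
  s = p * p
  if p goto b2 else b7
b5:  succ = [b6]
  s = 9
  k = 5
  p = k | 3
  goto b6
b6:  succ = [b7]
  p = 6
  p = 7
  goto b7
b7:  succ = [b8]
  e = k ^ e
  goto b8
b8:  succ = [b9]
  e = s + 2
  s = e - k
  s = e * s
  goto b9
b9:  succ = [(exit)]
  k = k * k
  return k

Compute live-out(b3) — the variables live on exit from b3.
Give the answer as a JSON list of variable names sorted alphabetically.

Answer: ["e", "k"]

Derivation:
Per-block:
  b0: {e,k,p} / ∅
  b1: {p,s} / {p}
  b2: {e} / ∅
  b3: {s} / {e}
  b4: {s} / {p}
  b5: {k,p,s} / ∅
  b6: {p} / ∅
  b7: {e} / {e,k}
  b8: {e,s} / {k,s}
  b9: {k} / {k}

Live sets:
  live b0: ∅→{e,k,p}
  live b1: {e,k,p}→{e,k,s}
  live b2: {k,p}→{e,k,p}
  live b3: {e,k}→{e,k}
  live b4: {e,k,p}→{e,k,p,s}
  live b5: {e}→{e,k,s}
  live b6: {e,k,s}→{e,k,s}
  live b7: {e,k,s}→{k,s}
  live b8: {k,s}→{k}
  live b9: {k}→∅

live-out(b3) = ["e", "k"]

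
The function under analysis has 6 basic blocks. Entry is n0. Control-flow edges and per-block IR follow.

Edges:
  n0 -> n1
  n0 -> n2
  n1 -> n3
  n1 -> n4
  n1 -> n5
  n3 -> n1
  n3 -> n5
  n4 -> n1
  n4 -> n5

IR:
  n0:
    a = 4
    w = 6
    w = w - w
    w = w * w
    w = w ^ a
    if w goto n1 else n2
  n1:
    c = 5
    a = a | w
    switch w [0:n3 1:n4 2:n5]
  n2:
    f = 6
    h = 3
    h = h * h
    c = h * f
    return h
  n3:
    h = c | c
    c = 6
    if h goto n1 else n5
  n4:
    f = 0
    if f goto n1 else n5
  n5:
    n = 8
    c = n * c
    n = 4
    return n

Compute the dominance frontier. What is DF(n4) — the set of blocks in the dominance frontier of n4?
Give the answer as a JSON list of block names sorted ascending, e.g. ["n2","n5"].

Answer: ["n1", "n5"]

Derivation:
idom tree: n1←n0 n2←n0 n3←n1 n4←n1 n5←n1
Dom at joins:
  n1: preds {n0,n3,n4}: {n0} ∩ {n0,n1,n3} ∩ {n0,n1,n4} = {n0}; idom=n0
  n5: preds {n1,n3,n4}: {n0,n1} ∩ {n0,n1,n3} ∩ {n0,n1,n4} = {n0,n1}; idom=n1

Frontier:
  n1←n0: walk · to n0
  n1←n3: walk n3→n1 to n0
  n1←n4: walk n4→n1 to n0
  n5←n1: walk · to n1
  n5←n3: walk n3 to n1
  n5←n4: walk n4 to n1
  n0 → ∅
  n1 → {n1}
  n2 → ∅
  n3 → {n1,n5}
  n4 → {n1,n5}
  n5 → ∅

DF(n4) = ["n1", "n5"]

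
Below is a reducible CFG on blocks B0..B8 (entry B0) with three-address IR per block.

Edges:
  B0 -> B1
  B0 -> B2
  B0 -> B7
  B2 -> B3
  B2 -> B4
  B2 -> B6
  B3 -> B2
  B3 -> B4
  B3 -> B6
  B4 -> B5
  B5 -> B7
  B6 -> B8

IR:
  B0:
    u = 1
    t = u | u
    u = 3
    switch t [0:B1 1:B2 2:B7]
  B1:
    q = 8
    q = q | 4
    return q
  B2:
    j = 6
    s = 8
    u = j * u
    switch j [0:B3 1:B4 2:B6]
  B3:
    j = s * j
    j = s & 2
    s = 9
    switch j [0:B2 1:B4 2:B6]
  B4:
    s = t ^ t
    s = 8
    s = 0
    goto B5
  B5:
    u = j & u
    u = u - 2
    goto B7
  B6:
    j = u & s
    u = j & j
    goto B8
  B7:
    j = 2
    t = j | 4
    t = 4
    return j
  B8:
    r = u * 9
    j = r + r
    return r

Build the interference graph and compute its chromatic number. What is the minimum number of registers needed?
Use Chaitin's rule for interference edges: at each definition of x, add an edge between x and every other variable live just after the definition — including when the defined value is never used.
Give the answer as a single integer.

Per-block:
  B0: def={t,u} ue=∅
  B1: def={q} ue=∅
  B2: def={j,s,u} ue={u}
  B3: def={j,s} ue={j,s}
  B4: def={s} ue={t}
  B5: def={u} ue={j,u}
  B6: def={j,u} ue={s,u}
  B7: def={j,t} ue=∅
  B8: def={j,r} ue={u}

Liveness:
  B0 li=∅ lo={t,u}
  B1 li=∅ lo=∅
  B2 li={t,u} lo={j,s,t,u}
  B3 li={j,s,t,u} lo={j,s,t,u}
  B4 li={j,t,u} lo={j,u}
  B5 li={j,u} lo=∅
  B6 li={s,u} lo={u}
  B7 li=∅ lo=∅
  B8 li={u} lo=∅

Interfere edges:
  j: {r,s,t,u}
  q: ∅
  r: {j}
  s: {j,t,u}
  t: {j,s,u}
  u: {j,s,t}

Chromatic number:
  {j,s,t,u} pairwise interfere (4-clique) ⇒ χ ≥ 4
  assign j→c0 q→c0 r→c1 s→c1 t→c2 u→c3 — no edge inside a register ⇒ χ ≤ 4
  χ = 4

Answer: 4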